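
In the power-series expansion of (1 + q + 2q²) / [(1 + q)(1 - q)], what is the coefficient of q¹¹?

The denominator gives the recurrence a_n = a_(n−2) for n ≥ 3; the numerator fixes a_0 = 1, a_1 = 1, a_2 = 3.
Iterating: 1, 1, 3, 1, 3, 1, 3, 1, 3, 1, 3, 1, so a_11 = 1.

1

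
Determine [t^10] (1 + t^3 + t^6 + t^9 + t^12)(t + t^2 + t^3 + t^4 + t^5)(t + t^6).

(1 + t^3 + t^6 + t^9 + t^12) has coefficients 1,0,0,1,0,0,1,0,0,1,0 for degrees 0…10.
(t + t^2 + t^3 + t^4 + t^5) has coefficients 0,1,1,1,1,1,0,0,0,0,0 for degrees 0…10.
Finally multiplying by (t + t^6), the product of all factors after the first has coefficients 0,0,1,1,1,1,1,1,1,1,1 for degrees 0…10.
[t^10] = 1·1 + 1·1 + 1·1 + 1·0 = 3.

3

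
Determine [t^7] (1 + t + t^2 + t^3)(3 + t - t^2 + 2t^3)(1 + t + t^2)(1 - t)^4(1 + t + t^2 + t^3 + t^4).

(1 + t + t^2 + t^3) has coefficients 1,1,1,1 for degrees 0…3.
(3 + t - t^2 + 2t^3) has coefficients 3,1,-1,2,0,0,0,0 for degrees 0…7.
Multiplying by (1 + t + t^2) gives running coefficients 3,4,3,2,1,2,0,0 for degrees 0…7.
Multiplying by (1 - t)^4 gives running coefficients 3,-8,5,2,-2,2,-7,10 for degrees 0…7.
Finally multiplying by (1 + t + t^2 + t^3 + t^4), the product of all factors after the first has coefficients 3,-5,0,2,0,-1,0,5 for degrees 0…7.
[t^7] = 1·5 + 1·0 + 1·(-1) + 1·0 = 4.

4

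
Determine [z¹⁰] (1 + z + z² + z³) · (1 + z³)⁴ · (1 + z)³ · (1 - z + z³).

(1 + z + z² + z³) has coefficients 1,1,1,1 for degrees 0…3.
(1 + z³)⁴ has coefficients 1,0,0,4,0,0,6,0,0,4,0 for degrees 0…10.
Multiplying by (1 + z)³ gives running coefficients 1,3,3,5,12,12,10,18,18,10,12 for degrees 0…10.
Finally multiplying by (1 - z + z³), the product of all factors after the first has coefficients 1,2,0,3,10,3,3,20,12,2,20 for degrees 0…10.
[z¹⁰] = 1·20 + 1·2 + 1·12 + 1·20 = 54.

54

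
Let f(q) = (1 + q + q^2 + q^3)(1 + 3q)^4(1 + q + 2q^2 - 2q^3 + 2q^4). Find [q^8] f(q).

(1 + q + q^2 + q^3) has coefficients 1,1,1,1 for degrees 0…3.
(1 + 3q)^4 has coefficients 1,12,54,108,81,0,0,0,0 for degrees 0…8.
Finally multiplying by (1 + q + 2q^2 - 2q^3 + 2q^4), the product of all factors after the first has coefficients 1,13,68,184,275,213,54,54,162 for degrees 0…8.
[q^8] = 1·162 + 1·54 + 1·54 + 1·213 = 483.

483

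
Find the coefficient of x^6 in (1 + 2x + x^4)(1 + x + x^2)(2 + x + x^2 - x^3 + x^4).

(1 + 2x + x^4) has coefficients 1,2,0,0,1 for degrees 0…4.
(1 + x + x^2) has coefficients 1,1,1,0,0,0,0 for degrees 0…6.
Finally multiplying by (2 + x + x^2 - x^3 + x^4), the product of all factors after the first has coefficients 2,3,4,1,1,0,1 for degrees 0…6.
[x^6] = 1·1 + 2·0 + 1·4 = 5.

5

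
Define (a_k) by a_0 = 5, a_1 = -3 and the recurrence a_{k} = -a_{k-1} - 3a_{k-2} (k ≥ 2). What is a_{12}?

-3315

The ordinary generating function has denominator 1 + z + 3z^2.
Iterating the recurrence: a_0,…,a_{12} = 5, -3, -12, 21, 15, -78, 33, 201, -300, -303, 1203, -294, -3315.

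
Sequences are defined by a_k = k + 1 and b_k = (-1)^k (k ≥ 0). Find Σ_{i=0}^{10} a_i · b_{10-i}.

6

The convolution is the t^10 coefficient of A(t)B(t).
Σ = 1·1 + 2·(-1) + 3·1 + 4·(-1) + 5·1 + 6·(-1) + 7·1 + 8·(-1) + 9·1 + 10·(-1) + 11·1 = 6.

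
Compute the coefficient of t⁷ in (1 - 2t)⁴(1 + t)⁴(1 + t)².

-24

(1 - 2t)⁴ has coefficients 1,-8,24,-32,16 for degrees 0…4.
(1 + t)⁴ has coefficients 1,4,6,4,1,0,0,0 for degrees 0…7.
Finally multiplying by (1 + t)², the product of all factors after the first has coefficients 1,6,15,20,15,6,1,0 for degrees 0…7.
[t⁷] = 1·0 − 8·1 + 24·6 − 32·15 + 16·20 = -24.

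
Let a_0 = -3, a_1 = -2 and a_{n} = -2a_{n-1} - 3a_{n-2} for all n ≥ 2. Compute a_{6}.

The ordinary generating function has denominator 1 + 2q + 3q^2.
Iterating the recurrence: a_0,…,a_{6} = -3, -2, 13, -20, 1, 58, -119.

-119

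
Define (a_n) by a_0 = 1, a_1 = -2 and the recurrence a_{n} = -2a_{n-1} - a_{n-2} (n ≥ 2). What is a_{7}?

The ordinary generating function has denominator 1 + 2q + q^2.
Iterating the recurrence: a_0,…,a_{7} = 1, -2, 3, -4, 5, -6, 7, -8.

-8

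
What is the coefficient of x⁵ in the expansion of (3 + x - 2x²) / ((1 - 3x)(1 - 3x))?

4563

The denominator gives the recurrence a_n = 6a_(n−1) − 9a_(n−2) for n ≥ 3; the numerator fixes a_0 = 3, a_1 = 19, a_2 = 85.
Iterating: 3, 19, 85, 339, 1269, 4563, so a_5 = 4563.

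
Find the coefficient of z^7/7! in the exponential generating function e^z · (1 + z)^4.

1961

The EGF product rule gives c_7 = Σ_{k_1+k_2=7} C(7; k_1,k_2) · ∏ g_i(k_i), where e^z gives (1)^k; (1+z)^4 gives the falling factorial (4)_k.
g_1(k) for k = 0…7: 1, 1, 1, 1, 1, 1, 1, 1.
g_2(k) for k = 0…7: 1, 4, 12, 24, 24, 0, 0, 0.
c_7 = Σ_k C(7,k)·g_1(k)·g_2(7−k) = 35·1·24 + 35·1·24 + 21·1·12 + 7·1·4 + 1·1·1 = 840 + 840 + 252 + 28 + 1 = 1961.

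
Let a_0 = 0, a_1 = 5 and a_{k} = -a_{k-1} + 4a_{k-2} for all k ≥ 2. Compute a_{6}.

The ordinary generating function has denominator 1 + x - 4x^2.
Iterating the recurrence: a_0,…,a_{6} = 0, 5, -5, 25, -45, 145, -325.

-325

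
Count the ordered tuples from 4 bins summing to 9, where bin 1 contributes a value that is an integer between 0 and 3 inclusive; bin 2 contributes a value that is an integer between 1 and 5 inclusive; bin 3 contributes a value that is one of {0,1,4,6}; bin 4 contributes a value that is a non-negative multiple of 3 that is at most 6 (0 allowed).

The generating function for the choices is (1 + q + q² + q³)·(q + q² + q³ + q⁴ + q⁵)·(1 + q + q⁴ + q⁶)·(1 + q³ + q⁶); the count is [q⁹].
(1 + q + q² + q³) has coefficients 1,1,1,1 for degrees 0…3.
(q + q² + q³ + q⁴ + q⁵) has coefficients 0,1,1,1,1,1,0,0,0,0 for degrees 0…9.
Multiplying by (1 + q + q⁴ + q⁶) gives running coefficients 0,1,2,2,2,3,2,2,2,2 for degrees 0…9.
Finally multiplying by (1 + q³ + q⁶), the product of all factors after the first has coefficients 0,1,2,2,3,5,4,5,7,6 for degrees 0…9.
[q⁹] = 1·6 + 1·7 + 1·5 + 1·4 = 22.

22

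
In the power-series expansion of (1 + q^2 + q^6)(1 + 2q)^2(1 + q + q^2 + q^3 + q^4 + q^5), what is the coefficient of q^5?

(1 + q^2 + q^6) has coefficients 1,0,1,0,0,0 for degrees 0…5.
(1 + 2q)^2 has coefficients 1,4,4,0,0,0 for degrees 0…5.
Finally multiplying by (1 + q + q^2 + q^3 + q^4 + q^5), the product of all factors after the first has coefficients 1,5,9,9,9,9 for degrees 0…5.
[q^5] = 1·9 + 1·9 = 18.

18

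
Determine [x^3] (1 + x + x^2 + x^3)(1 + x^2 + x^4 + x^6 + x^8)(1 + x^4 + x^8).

(1 + x + x^2 + x^3) has coefficients 1,1,1,1 for degrees 0…3.
(1 + x^2 + x^4 + x^6 + x^8) has coefficients 1,0,1,0 for degrees 0…3.
Finally multiplying by (1 + x^4 + x^8), the product of all factors after the first has coefficients 1,0,1,0 for degrees 0…3.
[x^3] = 1·0 + 1·1 + 1·0 + 1·1 = 2.

2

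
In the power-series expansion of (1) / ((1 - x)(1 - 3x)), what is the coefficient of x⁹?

The denominator gives the recurrence a_n = 4a_(n−1) − 3a_(n−2) for n ≥ 3; the numerator fixes a_0 = 1, a_1 = 4, a_2 = 13.
Iterating: 1, 4, 13, 40, 121, 364, 1093, 3280, 9841, 29524, so a_9 = 29524.

29524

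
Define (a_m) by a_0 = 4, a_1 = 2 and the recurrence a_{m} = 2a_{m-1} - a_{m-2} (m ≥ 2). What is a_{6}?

The ordinary generating function has denominator 1 - 2z + z^2.
Iterating the recurrence: a_0,…,a_{6} = 4, 2, 0, -2, -4, -6, -8.

-8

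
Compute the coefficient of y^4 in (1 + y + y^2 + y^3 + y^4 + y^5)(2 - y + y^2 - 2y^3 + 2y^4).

2

(1 + y + y^2 + y^3 + y^4 + y^5) has coefficients 1,1,1,1,1 for degrees 0…4.
(2 - y + y^2 - 2y^3 + 2y^4) has coefficients 2,-1,1,-2,2 for degrees 0…4.
[y^4] = 1·2 + 1·(-2) + 1·1 + 1·(-1) + 1·2 = 2.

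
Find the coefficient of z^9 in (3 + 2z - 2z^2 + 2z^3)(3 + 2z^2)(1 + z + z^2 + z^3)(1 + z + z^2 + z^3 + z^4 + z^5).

36

(3 + 2z - 2z^2 + 2z^3) has coefficients 3,2,-2,2 for degrees 0…3.
(3 + 2z^2) has coefficients 3,0,2,0,0,0,0,0,0,0 for degrees 0…9.
Multiplying by (1 + z + z^2 + z^3) gives running coefficients 3,3,5,5,2,2,0,0,0,0 for degrees 0…9.
Finally multiplying by (1 + z + z^2 + z^3 + z^4 + z^5), the product of all factors after the first has coefficients 3,6,11,16,18,20,17,14,9,4 for degrees 0…9.
[z^9] = 3·4 + 2·9 − 2·14 + 2·17 = 36.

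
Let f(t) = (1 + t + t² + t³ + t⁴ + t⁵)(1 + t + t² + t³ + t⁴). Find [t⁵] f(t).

5

(1 + t + t² + t³ + t⁴ + t⁵) has coefficients 1,1,1,1,1,1 for degrees 0…5.
(1 + t + t² + t³ + t⁴) has coefficients 1,1,1,1,1,0 for degrees 0…5.
[t⁵] = 1·0 + 1·1 + 1·1 + 1·1 + 1·1 + 1·1 = 5.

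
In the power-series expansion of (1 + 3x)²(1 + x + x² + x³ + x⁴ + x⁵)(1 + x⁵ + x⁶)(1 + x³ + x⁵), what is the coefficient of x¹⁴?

(1 + 3x)² has coefficients 1,6,9 for degrees 0…2.
(1 + x + x² + x³ + x⁴ + x⁵) has coefficients 1,1,1,1,1,1,0,0,0,0,0,0,0,0,0 for degrees 0…14.
Multiplying by (1 + x⁵ + x⁶) gives running coefficients 1,1,1,1,1,2,2,2,2,2,2,1,0,0,0 for degrees 0…14.
Finally multiplying by (1 + x³ + x⁵), the product of all factors after the first has coefficients 1,1,1,2,2,4,4,4,5,5,6,5,4,4,3 for degrees 0…14.
[x¹⁴] = 1·3 + 6·4 + 9·4 = 63.

63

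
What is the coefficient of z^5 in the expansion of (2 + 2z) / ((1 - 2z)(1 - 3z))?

Partial fractions give a closed form: a_n = (-6)·2^n + (8)·3^n.
At n = 5: a_5 = 1752.

1752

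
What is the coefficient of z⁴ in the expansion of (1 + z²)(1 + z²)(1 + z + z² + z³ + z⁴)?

(1 + z²) has coefficients 1,0,1 for degrees 0…2.
(1 + z²) has coefficients 1,0,1,0,0 for degrees 0…4.
Finally multiplying by (1 + z + z² + z³ + z⁴), the product of all factors after the first has coefficients 1,1,2,2,2 for degrees 0…4.
[z⁴] = 1·2 + 1·2 = 4.

4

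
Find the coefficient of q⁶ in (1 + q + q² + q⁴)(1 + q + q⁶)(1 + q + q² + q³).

4

(1 + q + q² + q⁴) has coefficients 1,1,1,0,1 for degrees 0…4.
(1 + q + q⁶) has coefficients 1,1,0,0,0,0,1 for degrees 0…6.
Finally multiplying by (1 + q + q² + q³), the product of all factors after the first has coefficients 1,2,2,2,1,0,1 for degrees 0…6.
[q⁶] = 1·1 + 1·0 + 1·1 + 1·2 = 4.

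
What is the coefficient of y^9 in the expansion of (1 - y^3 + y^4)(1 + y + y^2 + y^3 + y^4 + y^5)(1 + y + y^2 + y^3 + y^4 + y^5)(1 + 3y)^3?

210

(1 - y^3 + y^4) has coefficients 1,0,0,-1,1 for degrees 0…4.
(1 + y + y^2 + y^3 + y^4 + y^5) has coefficients 1,1,1,1,1,1,0,0,0,0 for degrees 0…9.
Multiplying by (1 + y + y^2 + y^3 + y^4 + y^5) gives running coefficients 1,2,3,4,5,6,5,4,3,2 for degrees 0…9.
Finally multiplying by (1 + 3y)^3, the product of all factors after the first has coefficients 1,11,48,112,176,240,302,346,336,272 for degrees 0…9.
[y^9] = 1·272 − 1·302 + 1·240 = 210.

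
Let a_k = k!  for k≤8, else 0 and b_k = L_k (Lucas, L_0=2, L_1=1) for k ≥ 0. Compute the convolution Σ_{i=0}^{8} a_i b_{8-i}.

This is [x^8] in the product of the two ordinary generating functions.
Σ = 1·47 + 1·29 + 2·18 + 6·11 + 24·7 + 120·4 + 720·3 + 5040·1 + 40320·2 = 88666.

88666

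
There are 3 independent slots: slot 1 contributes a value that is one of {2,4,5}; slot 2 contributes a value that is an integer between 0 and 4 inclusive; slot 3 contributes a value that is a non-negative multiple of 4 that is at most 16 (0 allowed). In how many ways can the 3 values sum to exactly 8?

The generating function for the choices is (q² + q⁴ + q⁵)·(1 + q + q² + q³ + q⁴)·(1 + q⁴ + q⁸ + q¹² + q¹⁶); the count is [q⁸].
(q² + q⁴ + q⁵) has coefficients 0,0,1,0,1,1 for degrees 0…5.
(1 + q + q² + q³ + q⁴) has coefficients 1,1,1,1,1,0,0,0,0 for degrees 0…8.
Finally multiplying by (1 + q⁴ + q⁸ + q¹² + q¹⁶), the product of all factors after the first has coefficients 1,1,1,1,2,1,1,1,2 for degrees 0…8.
[q⁸] = 1·1 + 1·2 + 1·1 = 4.

4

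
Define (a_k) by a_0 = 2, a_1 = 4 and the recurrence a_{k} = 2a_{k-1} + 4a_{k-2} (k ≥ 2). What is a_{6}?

The ordinary generating function has denominator 1 - 2z - 4z^2.
Iterating the recurrence: a_0,…,a_{6} = 2, 4, 16, 48, 160, 512, 1664.

1664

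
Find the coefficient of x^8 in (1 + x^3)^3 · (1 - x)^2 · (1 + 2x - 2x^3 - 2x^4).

-3

(1 + x^3)^3 has coefficients 1,0,0,3,0,0,3,0,0 for degrees 0…8.
(1 - x)^2 has coefficients 1,-2,1,0,0,0,0,0,0 for degrees 0…8.
Finally multiplying by (1 + 2x - 2x^3 - 2x^4), the product of all factors after the first has coefficients 1,0,-3,0,2,2,-2,0,0 for degrees 0…8.
[x^8] = 1·0 + 3·2 + 3·(-3) = -3.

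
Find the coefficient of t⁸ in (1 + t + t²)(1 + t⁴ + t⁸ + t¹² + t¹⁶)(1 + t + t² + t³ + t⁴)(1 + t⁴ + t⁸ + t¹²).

(1 + t + t²) has coefficients 1,1,1 for degrees 0…2.
(1 + t⁴ + t⁸ + t¹² + t¹⁶) has coefficients 1,0,0,0,1,0,0,0,1 for degrees 0…8.
Multiplying by (1 + t + t² + t³ + t⁴) gives running coefficients 1,1,1,1,2,1,1,1,2 for degrees 0…8.
Finally multiplying by (1 + t⁴ + t⁸ + t¹²), the product of all factors after the first has coefficients 1,1,1,1,3,2,2,2,5 for degrees 0…8.
[t⁸] = 1·5 + 1·2 + 1·2 = 9.

9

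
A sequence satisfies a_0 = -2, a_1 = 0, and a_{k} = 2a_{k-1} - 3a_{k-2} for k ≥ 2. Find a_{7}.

The ordinary generating function has denominator 1 - 2x + 3x^2.
Iterating the recurrence: a_0,…,a_{7} = -2, 0, 6, 12, 6, -24, -66, -60.

-60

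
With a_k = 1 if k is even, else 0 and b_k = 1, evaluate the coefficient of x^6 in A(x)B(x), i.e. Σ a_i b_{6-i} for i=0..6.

Write out a_i and b_{6-i} for i = 0,…,6 and sum the products.
Σ = 1·1 + 0·1 + 1·1 + 0·1 + 1·1 + 0·1 + 1·1 = 4.

4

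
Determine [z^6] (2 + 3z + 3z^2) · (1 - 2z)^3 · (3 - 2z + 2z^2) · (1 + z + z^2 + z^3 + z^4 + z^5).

(2 + 3z + 3z^2) has coefficients 2,3,3 for degrees 0…2.
(1 - 2z)^3 has coefficients 1,-6,12,-8,0,0,0 for degrees 0…6.
Multiplying by (3 - 2z + 2z^2) gives running coefficients 3,-20,50,-60,40,-16,0 for degrees 0…6.
Finally multiplying by (1 + z + z^2 + z^3 + z^4 + z^5), the product of all factors after the first has coefficients 3,-17,33,-27,13,-3,-6 for degrees 0…6.
[z^6] = 2·(-6) + 3·(-3) + 3·13 = 18.

18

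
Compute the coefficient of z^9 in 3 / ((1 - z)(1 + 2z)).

-1023

The denominator gives the recurrence a_n = −a_(n−1) + 2a_(n−2) for n ≥ 2; the numerator fixes a_0 = 3, a_1 = -3.
Iterating: 3, -3, 9, -15, 33, -63, 129, -255, 513, -1023, so a_9 = -1023.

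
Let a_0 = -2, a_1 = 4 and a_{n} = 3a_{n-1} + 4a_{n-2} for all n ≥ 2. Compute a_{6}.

The ordinary generating function has denominator 1 - 3y - 4y^2.
Iterating the recurrence: a_0,…,a_{6} = -2, 4, 4, 28, 100, 412, 1636.

1636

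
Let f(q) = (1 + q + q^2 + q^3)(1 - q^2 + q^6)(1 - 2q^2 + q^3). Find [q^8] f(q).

(1 + q + q^2 + q^3) has coefficients 1,1,1,1 for degrees 0…3.
(1 - q^2 + q^6) has coefficients 1,0,-1,0,0,0,1,0,0 for degrees 0…8.
Finally multiplying by (1 - 2q^2 + q^3), the product of all factors after the first has coefficients 1,0,-3,1,2,-1,1,0,-2 for degrees 0…8.
[q^8] = 1·(-2) + 1·0 + 1·1 + 1·(-1) = -2.

-2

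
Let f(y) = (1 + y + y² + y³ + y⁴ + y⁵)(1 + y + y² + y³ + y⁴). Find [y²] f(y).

(1 + y + y² + y³ + y⁴ + y⁵) has coefficients 1,1,1 for degrees 0…2.
(1 + y + y² + y³ + y⁴) has coefficients 1,1,1 for degrees 0…2.
[y²] = 1·1 + 1·1 + 1·1 = 3.

3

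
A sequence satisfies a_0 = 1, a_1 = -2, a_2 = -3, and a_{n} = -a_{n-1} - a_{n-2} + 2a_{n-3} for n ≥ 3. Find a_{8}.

1

The ordinary generating function has denominator 1 + q + q^2 - 2q^3.
Iterating the recurrence: a_0,…,a_{8} = 1, -2, -3, 7, -8, -5, 27, -38, 1.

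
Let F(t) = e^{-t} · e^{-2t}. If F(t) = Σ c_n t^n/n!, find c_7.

The EGF product rule gives c_7 = Σ_{k_1+k_2=7} C(7; k_1,k_2) · ∏ g_i(k_i), where e^{-t} gives (-1)^k; e^{-2t} gives (-2)^k.
g_1(k) for k = 0…7: 1, -1, 1, -1, 1, -1, 1, -1.
g_2(k) for k = 0…7: 1, -2, 4, -8, 16, -32, 64, -128.
c_7 = Σ_k C(7,k)·g_1(k)·g_2(7−k) = 1·1·(-128) + 7·(-1)·64 + 21·1·(-32) + 35·(-1)·16 + 35·1·(-8) + 21·(-1)·4 + 7·1·(-2) + 1·(-1)·1 = −128 − 448 − 672 − 560 − 280 − 84 − 14 − 1 = -2187.

-2187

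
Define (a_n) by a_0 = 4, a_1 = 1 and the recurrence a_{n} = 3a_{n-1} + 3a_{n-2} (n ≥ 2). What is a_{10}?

557685

The ordinary generating function has denominator 1 - 3z - 3z^2.
Iterating the recurrence: a_0,…,a_{10} = 4, 1, 15, 48, 189, 711, 2700, 10233, 38799, 147096, 557685.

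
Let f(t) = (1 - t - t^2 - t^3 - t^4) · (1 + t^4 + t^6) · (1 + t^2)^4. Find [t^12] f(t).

(1 - t - t^2 - t^3 - t^4) has coefficients 1,-1,-1,-1,-1 for degrees 0…4.
(1 + t^4 + t^6) has coefficients 1,0,0,0,1,0,1,0,0,0,0,0,0 for degrees 0…12.
Finally multiplying by (1 + t^2)^4, the product of all factors after the first has coefficients 1,0,4,0,7,0,9,0,11,0,10,0,5 for degrees 0…12.
[t^12] = 1·5 − 1·0 − 1·10 − 1·0 − 1·11 = -16.

-16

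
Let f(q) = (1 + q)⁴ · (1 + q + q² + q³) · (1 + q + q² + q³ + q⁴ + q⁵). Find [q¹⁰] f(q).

17

(1 + q)⁴ has coefficients 1,4,6,4,1 for degrees 0…4.
(1 + q + q² + q³) has coefficients 1,1,1,1,0,0,0,0,0,0,0 for degrees 0…10.
Finally multiplying by (1 + q + q² + q³ + q⁴ + q⁵), the product of all factors after the first has coefficients 1,2,3,4,4,4,3,2,1,0,0 for degrees 0…10.
[q¹⁰] = 1·0 + 4·0 + 6·1 + 4·2 + 1·3 = 17.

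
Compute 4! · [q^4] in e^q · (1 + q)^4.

The EGF product rule gives c_4 = Σ_{k_1+k_2=4} C(4; k_1,k_2) · ∏ g_i(k_i), where e^q gives (1)^k; (1+q)^4 gives the falling factorial (4)_k.
g_1(k) for k = 0…4: 1, 1, 1, 1, 1.
g_2(k) for k = 0…4: 1, 4, 12, 24, 24.
c_4 = Σ_k C(4,k)·g_1(k)·g_2(4−k) = 1·1·24 + 4·1·24 + 6·1·12 + 4·1·4 + 1·1·1 = 24 + 96 + 72 + 16 + 1 = 209.

209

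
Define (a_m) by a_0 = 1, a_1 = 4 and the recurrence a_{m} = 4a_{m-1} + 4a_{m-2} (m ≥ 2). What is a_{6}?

The ordinary generating function has denominator 1 - 4x - 4x^2.
Iterating the recurrence: a_0,…,a_{6} = 1, 4, 20, 96, 464, 2240, 10816.

10816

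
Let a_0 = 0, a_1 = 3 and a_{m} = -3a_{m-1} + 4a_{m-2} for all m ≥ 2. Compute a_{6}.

The ordinary generating function has denominator 1 + 3x - 4x^2.
Iterating the recurrence: a_0,…,a_{6} = 0, 3, -9, 39, -153, 615, -2457.

-2457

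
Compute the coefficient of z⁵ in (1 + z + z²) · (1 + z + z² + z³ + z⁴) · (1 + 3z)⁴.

(1 + z + z²) has coefficients 1,1,1 for degrees 0…2.
(1 + z + z² + z³ + z⁴) has coefficients 1,1,1,1,1,0 for degrees 0…5.
Finally multiplying by (1 + 3z)⁴, the product of all factors after the first has coefficients 1,13,67,175,256,255 for degrees 0…5.
[z⁵] = 1·255 + 1·256 + 1·175 = 686.

686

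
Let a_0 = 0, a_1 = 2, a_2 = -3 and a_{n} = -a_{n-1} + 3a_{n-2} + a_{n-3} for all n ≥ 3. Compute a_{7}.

183

The ordinary generating function has denominator 1 + x - 3x^2 - x^3.
Iterating the recurrence: a_0,…,a_{7} = 0, 2, -3, 9, -16, 40, -79, 183.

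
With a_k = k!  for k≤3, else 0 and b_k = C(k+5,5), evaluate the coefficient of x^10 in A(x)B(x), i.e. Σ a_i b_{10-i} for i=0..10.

The convolution is the x^10 coefficient of A(x)B(x).
Σ = 1·3003 + 1·2002 + 2·1287 + 6·792 + 0·462 + 0·252 + 0·126 + 0·56 + 0·21 + 0·6 + 0·1 = 12331.

12331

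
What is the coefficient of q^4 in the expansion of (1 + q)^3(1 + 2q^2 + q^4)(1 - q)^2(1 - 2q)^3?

(1 + q)^3 has coefficients 1,3,3,1 for degrees 0…3.
(1 + 2q^2 + q^4) has coefficients 1,0,2,0,1 for degrees 0…4.
Multiplying by (1 - q)^2 gives running coefficients 1,-2,3,-4,3 for degrees 0…4.
Finally multiplying by (1 - 2q)^3, the product of all factors after the first has coefficients 1,-8,27,-54,79 for degrees 0…4.
[q^4] = 1·79 + 3·(-54) + 3·27 + 1·(-8) = -10.

-10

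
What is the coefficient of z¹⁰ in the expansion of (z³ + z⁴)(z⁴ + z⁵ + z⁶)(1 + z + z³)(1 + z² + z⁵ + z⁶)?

7

(z³ + z⁴) has coefficients 0,0,0,1,1 for degrees 0…4.
(z⁴ + z⁵ + z⁶) has coefficients 0,0,0,0,1,1,1,0,0,0,0 for degrees 0…10.
Multiplying by (1 + z + z³) gives running coefficients 0,0,0,0,1,2,2,2,1,1,0 for degrees 0…10.
Finally multiplying by (1 + z² + z⁵ + z⁶), the product of all factors after the first has coefficients 0,0,0,0,1,2,3,4,3,4,4 for degrees 0…10.
[z¹⁰] = 1·4 + 1·3 = 7.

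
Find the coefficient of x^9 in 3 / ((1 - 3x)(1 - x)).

Partial fractions give a closed form: a_n = (9/2)·3^n + (-3/2)·1^n.
At n = 9: a_9 = 88572.

88572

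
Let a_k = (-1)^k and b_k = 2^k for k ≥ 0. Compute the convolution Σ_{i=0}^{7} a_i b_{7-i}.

The convolution is the t^7 coefficient of A(t)B(t).
Σ = 1·128 − 1·64 + 1·32 − 1·16 + 1·8 − 1·4 + 1·2 − 1·1 = 85.

85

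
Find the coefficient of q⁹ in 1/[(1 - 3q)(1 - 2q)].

58025

Partial fractions give a closed form: a_n = (3)·3^n + (-2)·2^n.
At n = 9: a_9 = 58025.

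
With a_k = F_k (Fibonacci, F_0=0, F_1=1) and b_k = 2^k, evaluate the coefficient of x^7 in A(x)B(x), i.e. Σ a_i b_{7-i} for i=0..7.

201

Write out a_i and b_{7-i} for i = 0,…,7 and sum the products.
Σ = 0·128 + 1·64 + 1·32 + 2·16 + 3·8 + 5·4 + 8·2 + 13·1 = 201.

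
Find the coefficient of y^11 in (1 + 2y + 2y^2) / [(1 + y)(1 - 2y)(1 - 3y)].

Partial fractions give a closed form: a_n = (1/12)·(-1)^n + (-10/3)·2^n + (17/4)·3^n.
At n = 11: a_11 = 746048.

746048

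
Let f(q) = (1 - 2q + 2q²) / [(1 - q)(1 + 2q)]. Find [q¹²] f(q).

6827

The denominator gives the recurrence a_n = −a_(n−1) + 2a_(n−2) for n ≥ 3; the numerator fixes a_0 = 1, a_1 = -3, a_2 = 7.
Iterating: 1, -3, 7, -13, 27, -53, 107, -213, 427, -853, 1707, -3413, 6827, so a_12 = 6827.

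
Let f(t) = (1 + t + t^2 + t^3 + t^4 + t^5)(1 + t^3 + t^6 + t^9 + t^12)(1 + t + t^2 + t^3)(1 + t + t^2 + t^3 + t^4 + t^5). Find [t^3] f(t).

11

(1 + t + t^2 + t^3 + t^4 + t^5) has coefficients 1,1,1,1 for degrees 0…3.
(1 + t^3 + t^6 + t^9 + t^12) has coefficients 1,0,0,1 for degrees 0…3.
Multiplying by (1 + t + t^2 + t^3) gives running coefficients 1,1,1,2 for degrees 0…3.
Finally multiplying by (1 + t + t^2 + t^3 + t^4 + t^5), the product of all factors after the first has coefficients 1,2,3,5 for degrees 0…3.
[t^3] = 1·5 + 1·3 + 1·2 + 1·1 = 11.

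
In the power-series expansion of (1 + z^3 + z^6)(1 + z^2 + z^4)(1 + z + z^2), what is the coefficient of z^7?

(1 + z^3 + z^6) has coefficients 1,0,0,1,0,0,1 for degrees 0…6.
(1 + z^2 + z^4) has coefficients 1,0,1,0,1,0,0,0 for degrees 0…7.
Finally multiplying by (1 + z + z^2), the product of all factors after the first has coefficients 1,1,2,1,2,1,1,0 for degrees 0…7.
[z^7] = 1·0 + 1·2 + 1·1 = 3.

3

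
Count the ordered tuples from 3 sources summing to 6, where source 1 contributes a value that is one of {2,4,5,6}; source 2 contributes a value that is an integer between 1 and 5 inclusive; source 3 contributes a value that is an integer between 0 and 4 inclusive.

7

The generating function for the choices is (t^2 + t^4 + t^5 + t^6)·(t + t^2 + t^3 + t^4 + t^5)·(1 + t + t^2 + t^3 + t^4); the count is [t^6].
(t^2 + t^4 + t^5 + t^6) has coefficients 0,0,1,0,1,1,1 for degrees 0…6.
(t + t^2 + t^3 + t^4 + t^5) has coefficients 0,1,1,1,1,1,0 for degrees 0…6.
Finally multiplying by (1 + t + t^2 + t^3 + t^4), the product of all factors after the first has coefficients 0,1,2,3,4,5,4 for degrees 0…6.
[t^6] = 1·4 + 1·2 + 1·1 + 1·0 = 7.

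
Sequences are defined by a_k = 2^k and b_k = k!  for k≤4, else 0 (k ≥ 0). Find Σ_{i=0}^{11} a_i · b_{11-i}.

This is [x^11] in the product of the two ordinary generating functions.
Σ = 1·0 + 2·0 + 4·0 + 8·0 + 16·0 + 32·0 + 64·0 + 128·24 + 256·6 + 512·2 + 1024·1 + 2048·1 = 8704.

8704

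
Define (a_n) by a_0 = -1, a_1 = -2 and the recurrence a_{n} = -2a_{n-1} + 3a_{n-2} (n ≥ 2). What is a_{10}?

The ordinary generating function has denominator 1 + 2q - 3q^2.
Iterating the recurrence: a_0,…,a_{10} = -1, -2, 1, -8, 19, -62, 181, -548, 1639, -4922, 14761.

14761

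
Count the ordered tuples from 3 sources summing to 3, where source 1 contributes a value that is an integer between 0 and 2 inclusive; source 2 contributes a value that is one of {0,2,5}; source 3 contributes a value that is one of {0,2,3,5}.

The generating function for the choices is (1 + z + z^2)·(1 + z^2 + z^5)·(1 + z^2 + z^3 + z^5); the count is [z^3].
(1 + z + z^2) has coefficients 1,1,1 for degrees 0…2.
(1 + z^2 + z^5) has coefficients 1,0,1,0 for degrees 0…3.
Finally multiplying by (1 + z^2 + z^3 + z^5), the product of all factors after the first has coefficients 1,0,2,1 for degrees 0…3.
[z^3] = 1·1 + 1·2 + 1·0 = 3.

3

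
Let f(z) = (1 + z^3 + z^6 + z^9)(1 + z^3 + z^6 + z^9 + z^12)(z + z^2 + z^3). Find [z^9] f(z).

3

(1 + z^3 + z^6 + z^9) has coefficients 1,0,0,1,0,0,1,0,0,1 for degrees 0…9.
(1 + z^3 + z^6 + z^9 + z^12) has coefficients 1,0,0,1,0,0,1,0,0,1 for degrees 0…9.
Finally multiplying by (z + z^2 + z^3), the product of all factors after the first has coefficients 0,1,1,1,1,1,1,1,1,1 for degrees 0…9.
[z^9] = 1·1 + 1·1 + 1·1 + 1·0 = 3.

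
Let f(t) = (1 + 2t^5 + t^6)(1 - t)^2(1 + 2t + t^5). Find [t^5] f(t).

3

(1 + 2t^5 + t^6) has coefficients 1,0,0,0,0,2 for degrees 0…5.
(1 - t)^2 has coefficients 1,-2,1,0,0,0 for degrees 0…5.
Finally multiplying by (1 + 2t + t^5), the product of all factors after the first has coefficients 1,0,-3,2,0,1 for degrees 0…5.
[t^5] = 1·1 + 2·1 = 3.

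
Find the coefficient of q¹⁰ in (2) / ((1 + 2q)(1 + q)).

4094

Partial fractions give a closed form: a_n = (4)·(-2)^n + (-2)·(-1)^n.
At n = 10: a_10 = 4094.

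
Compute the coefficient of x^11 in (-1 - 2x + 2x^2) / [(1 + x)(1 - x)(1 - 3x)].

-287864

The denominator gives the recurrence a_n = 3a_(n−1) + a_(n−2) − 3a_(n−3) for n ≥ 3; the numerator fixes a_0 = -1, a_1 = -5, a_2 = -14.
Iterating: -1, -5, -14, -44, -131, -395, -1184, -3554, -10661, -31985, -95954, -287864, so a_11 = -287864.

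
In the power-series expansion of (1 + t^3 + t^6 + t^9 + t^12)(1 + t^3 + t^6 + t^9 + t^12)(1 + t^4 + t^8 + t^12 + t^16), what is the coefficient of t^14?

(1 + t^3 + t^6 + t^9 + t^12) has coefficients 1,0,0,1,0,0,1,0,0,1,0,0,1 for degrees 0…12.
(1 + t^3 + t^6 + t^9 + t^12) has coefficients 1,0,0,1,0,0,1,0,0,1,0,0,1,0,0 for degrees 0…14.
Finally multiplying by (1 + t^4 + t^8 + t^12 + t^16), the product of all factors after the first has coefficients 1,0,0,1,1,0,1,1,1,1,1,1,2,1,1 for degrees 0…14.
[t^14] = 1·1 + 1·1 + 1·1 + 1·0 + 1·0 = 3.

3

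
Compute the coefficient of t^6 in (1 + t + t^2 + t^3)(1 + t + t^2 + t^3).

1

(1 + t + t^2 + t^3) has coefficients 1,1,1,1 for degrees 0…3.
(1 + t + t^2 + t^3) has coefficients 1,1,1,1,0,0,0 for degrees 0…6.
[t^6] = 1·0 + 1·0 + 1·0 + 1·1 = 1.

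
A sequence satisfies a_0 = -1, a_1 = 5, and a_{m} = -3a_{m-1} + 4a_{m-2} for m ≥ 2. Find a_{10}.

The ordinary generating function has denominator 1 + 3t - 4t^2.
Iterating the recurrence: a_0,…,a_{10} = -1, 5, -19, 77, -307, 1229, -4915, 19661, -78643, 314573, -1258291.

-1258291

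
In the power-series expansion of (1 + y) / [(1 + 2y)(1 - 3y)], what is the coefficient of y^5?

Partial fractions give a closed form: a_n = (1/5)·(-2)^n + (4/5)·3^n.
At n = 5: a_5 = 188.

188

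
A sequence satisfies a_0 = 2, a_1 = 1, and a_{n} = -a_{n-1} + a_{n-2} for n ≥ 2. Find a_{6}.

2

The ordinary generating function has denominator 1 + z - z^2.
Iterating the recurrence: a_0,…,a_{6} = 2, 1, 1, 0, 1, -1, 2.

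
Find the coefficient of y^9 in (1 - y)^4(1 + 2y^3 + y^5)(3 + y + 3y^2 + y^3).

11

(1 - y)^4 has coefficients 1,-4,6,-4,1 for degrees 0…4.
(1 + 2y^3 + y^5) has coefficients 1,0,0,2,0,1,0,0,0,0 for degrees 0…9.
Finally multiplying by (3 + y + 3y^2 + y^3), the product of all factors after the first has coefficients 3,1,3,7,2,9,3,3,1,0 for degrees 0…9.
[y^9] = 1·0 − 4·1 + 6·3 − 4·3 + 1·9 = 11.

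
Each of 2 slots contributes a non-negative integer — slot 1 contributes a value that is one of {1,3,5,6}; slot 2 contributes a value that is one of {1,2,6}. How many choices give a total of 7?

3

The generating function for the choices is (y + y³ + y⁵ + y⁶)·(y + y² + y⁶); the count is [y⁷].
(y + y³ + y⁵ + y⁶) has coefficients 0,1,0,1,0,1,1 for degrees 0…6.
(y + y² + y⁶) has coefficients 0,1,1,0,0,0,1,0 for degrees 0…7.
[y⁷] = 1·1 + 1·0 + 1·1 + 1·1 = 3.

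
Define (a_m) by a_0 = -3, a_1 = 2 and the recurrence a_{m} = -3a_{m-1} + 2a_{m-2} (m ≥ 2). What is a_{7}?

6496

The ordinary generating function has denominator 1 + 3x - 2x^2.
Iterating the recurrence: a_0,…,a_{7} = -3, 2, -12, 40, -144, 512, -1824, 6496.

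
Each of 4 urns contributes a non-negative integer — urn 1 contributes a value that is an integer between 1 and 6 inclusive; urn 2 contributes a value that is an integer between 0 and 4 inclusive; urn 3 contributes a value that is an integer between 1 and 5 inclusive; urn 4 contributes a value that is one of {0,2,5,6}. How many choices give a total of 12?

63

The generating function for the choices is (q + q² + q³ + q⁴ + q⁵ + q⁶)·(1 + q + q² + q³ + q⁴)·(q + q² + q³ + q⁴ + q⁵)·(1 + q² + q⁵ + q⁶); the count is [q¹²].
(q + q² + q³ + q⁴ + q⁵ + q⁶) has coefficients 0,1,1,1,1,1,1 for degrees 0…6.
(1 + q + q² + q³ + q⁴) has coefficients 1,1,1,1,1,0,0,0,0,0,0,0,0 for degrees 0…12.
Multiplying by (q + q² + q³ + q⁴ + q⁵) gives running coefficients 0,1,2,3,4,5,4,3,2,1,0,0,0 for degrees 0…12.
Finally multiplying by (1 + q² + q⁵ + q⁶), the product of all factors after the first has coefficients 0,1,2,4,6,8,9,11,11,11,11,10,7 for degrees 0…12.
[q¹²] = 1·10 + 1·11 + 1·11 + 1·11 + 1·11 + 1·9 = 63.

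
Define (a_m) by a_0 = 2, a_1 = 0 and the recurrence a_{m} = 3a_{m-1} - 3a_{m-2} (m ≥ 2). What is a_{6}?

The ordinary generating function has denominator 1 - 3t + 3t^2.
Iterating the recurrence: a_0,…,a_{6} = 2, 0, -6, -18, -36, -54, -54.

-54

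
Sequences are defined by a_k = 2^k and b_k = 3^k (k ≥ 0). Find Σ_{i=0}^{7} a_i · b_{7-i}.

This is [x^7] in the product of the two ordinary generating functions.
Σ = 1·2187 + 2·729 + 4·243 + 8·81 + 16·27 + 32·9 + 64·3 + 128·1 = 6305.

6305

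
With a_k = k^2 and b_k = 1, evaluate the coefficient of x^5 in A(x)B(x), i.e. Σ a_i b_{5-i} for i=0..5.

This is [x^5] in the product of the two ordinary generating functions.
Σ = 0·1 + 1·1 + 4·1 + 9·1 + 16·1 + 25·1 = 55.

55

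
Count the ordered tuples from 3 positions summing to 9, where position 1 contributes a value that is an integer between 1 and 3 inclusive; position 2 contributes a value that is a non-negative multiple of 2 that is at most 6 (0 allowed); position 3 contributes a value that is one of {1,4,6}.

The generating function for the choices is (x + x^2 + x^3)·(1 + x^2 + x^4 + x^6)·(x + x^4 + x^6); the count is [x^9].
(x + x^2 + x^3) has coefficients 0,1,1,1 for degrees 0…3.
(1 + x^2 + x^4 + x^6) has coefficients 1,0,1,0,1,0,1,0,0,0 for degrees 0…9.
Finally multiplying by (x + x^4 + x^6), the product of all factors after the first has coefficients 0,1,0,1,1,1,2,1,2,0 for degrees 0…9.
[x^9] = 1·2 + 1·1 + 1·2 = 5.

5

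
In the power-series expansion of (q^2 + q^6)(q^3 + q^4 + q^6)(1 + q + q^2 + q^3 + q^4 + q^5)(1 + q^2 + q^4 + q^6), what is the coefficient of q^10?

10

(q^2 + q^6) has coefficients 0,0,1,0,0,0,1 for degrees 0…6.
(q^3 + q^4 + q^6) has coefficients 0,0,0,1,1,0,1,0,0,0,0 for degrees 0…10.
Multiplying by (1 + q + q^2 + q^3 + q^4 + q^5) gives running coefficients 0,0,0,1,2,2,3,3,3,2,1 for degrees 0…10.
Finally multiplying by (1 + q^2 + q^4 + q^6), the product of all factors after the first has coefficients 0,0,0,1,2,3,5,6,8,8,9 for degrees 0…10.
[q^10] = 1·8 + 1·2 = 10.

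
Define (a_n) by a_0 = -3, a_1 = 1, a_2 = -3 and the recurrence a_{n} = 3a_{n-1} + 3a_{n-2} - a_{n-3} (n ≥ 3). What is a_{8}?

The ordinary generating function has denominator 1 - 3t - 3t^2 + t^3.
Iterating the recurrence: a_0,…,a_{8} = -3, 1, -3, -3, -19, -63, -243, -899, -3363.

-3363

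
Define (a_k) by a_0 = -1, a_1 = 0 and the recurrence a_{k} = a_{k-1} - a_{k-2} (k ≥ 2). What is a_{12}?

The ordinary generating function has denominator 1 - q + q^2.
Iterating the recurrence: a_0,…,a_{12} = -1, 0, 1, 1, 0, -1, -1, 0, 1, 1, 0, -1, -1.

-1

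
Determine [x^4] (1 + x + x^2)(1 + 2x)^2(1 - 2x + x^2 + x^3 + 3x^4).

5

(1 + x + x^2) has coefficients 1,1,1 for degrees 0…2.
(1 + 2x)^2 has coefficients 1,4,4,0,0 for degrees 0…4.
Finally multiplying by (1 - 2x + x^2 + x^3 + 3x^4), the product of all factors after the first has coefficients 1,2,-3,-3,11 for degrees 0…4.
[x^4] = 1·11 + 1·(-3) + 1·(-3) = 5.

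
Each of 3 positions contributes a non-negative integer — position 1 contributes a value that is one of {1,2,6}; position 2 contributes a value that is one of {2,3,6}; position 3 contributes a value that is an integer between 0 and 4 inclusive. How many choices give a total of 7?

5

The generating function for the choices is (z + z² + z⁶)·(z² + z³ + z⁶)·(1 + z + z² + z³ + z⁴); the count is [z⁷].
(z + z² + z⁶) has coefficients 0,1,1,0,0,0,1 for degrees 0…6.
(z² + z³ + z⁶) has coefficients 0,0,1,1,0,0,1,0 for degrees 0…7.
Finally multiplying by (1 + z + z² + z³ + z⁴), the product of all factors after the first has coefficients 0,0,1,2,2,2,3,2 for degrees 0…7.
[z⁷] = 1·3 + 1·2 + 1·0 = 5.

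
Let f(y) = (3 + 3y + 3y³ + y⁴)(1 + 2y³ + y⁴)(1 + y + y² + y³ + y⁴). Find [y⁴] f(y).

(3 + 3y + 3y³ + y⁴) has coefficients 3,3,0,3,1 for degrees 0…4.
(1 + 2y³ + y⁴) has coefficients 1,0,0,2,1 for degrees 0…4.
Finally multiplying by (1 + y + y² + y³ + y⁴), the product of all factors after the first has coefficients 1,1,1,3,4 for degrees 0…4.
[y⁴] = 3·4 + 3·3 + 3·1 + 1·1 = 25.

25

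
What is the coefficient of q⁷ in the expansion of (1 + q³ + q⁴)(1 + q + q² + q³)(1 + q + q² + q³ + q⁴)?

(1 + q³ + q⁴) has coefficients 1,0,0,1,1 for degrees 0…4.
(1 + q + q² + q³) has coefficients 1,1,1,1,0,0,0,0 for degrees 0…7.
Finally multiplying by (1 + q + q² + q³ + q⁴), the product of all factors after the first has coefficients 1,2,3,4,4,3,2,1 for degrees 0…7.
[q⁷] = 1·1 + 1·4 + 1·4 = 9.

9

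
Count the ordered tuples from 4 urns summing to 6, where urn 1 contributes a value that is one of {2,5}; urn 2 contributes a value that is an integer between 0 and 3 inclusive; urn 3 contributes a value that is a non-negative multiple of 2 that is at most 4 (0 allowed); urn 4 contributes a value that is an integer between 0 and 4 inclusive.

10

The generating function for the choices is (x² + x⁵)·(1 + x + x² + x³)·(1 + x² + x⁴)·(1 + x + x² + x³ + x⁴); the count is [x⁶].
(x² + x⁵) has coefficients 0,0,1,0,0,1 for degrees 0…5.
(1 + x + x² + x³) has coefficients 1,1,1,1,0,0,0 for degrees 0…6.
Multiplying by (1 + x² + x⁴) gives running coefficients 1,1,2,2,2,2,1 for degrees 0…6.
Finally multiplying by (1 + x + x² + x³ + x⁴), the product of all factors after the first has coefficients 1,2,4,6,8,9,9 for degrees 0…6.
[x⁶] = 1·8 + 1·2 = 10.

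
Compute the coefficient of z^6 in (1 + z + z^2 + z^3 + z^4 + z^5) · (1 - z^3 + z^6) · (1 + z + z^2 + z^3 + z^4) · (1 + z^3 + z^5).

(1 + z + z^2 + z^3 + z^4 + z^5) has coefficients 1,1,1,1,1,1 for degrees 0…5.
(1 - z^3 + z^6) has coefficients 1,0,0,-1,0,0,1 for degrees 0…6.
Multiplying by (1 + z + z^2 + z^3 + z^4) gives running coefficients 1,1,1,0,0,-1,0 for degrees 0…6.
Finally multiplying by (1 + z^3 + z^5), the product of all factors after the first has coefficients 1,1,1,1,1,1,1 for degrees 0…6.
[z^6] = 1·1 + 1·1 + 1·1 + 1·1 + 1·1 + 1·1 = 6.

6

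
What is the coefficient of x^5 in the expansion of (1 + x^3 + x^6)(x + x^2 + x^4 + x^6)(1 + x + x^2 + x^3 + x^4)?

(1 + x^3 + x^6) has coefficients 1,0,0,1,0,0 for degrees 0…5.
(x + x^2 + x^4 + x^6) has coefficients 0,1,1,0,1,0 for degrees 0…5.
Finally multiplying by (1 + x + x^2 + x^3 + x^4), the product of all factors after the first has coefficients 0,1,2,2,3,3 for degrees 0…5.
[x^5] = 1·3 + 1·2 = 5.

5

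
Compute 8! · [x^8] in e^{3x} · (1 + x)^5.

2180601

The EGF product rule gives c_8 = Σ_{k_1+k_2=8} C(8; k_1,k_2) · ∏ g_i(k_i), where e^{3x} gives (3)^k; (1+x)^5 gives the falling factorial (5)_k.
g_1(k) for k = 0…8: 1, 3, 9, 27, 81, 243, 729, 2187, 6561.
g_2(k) for k = 0…8: 1, 5, 20, 60, 120, 120, 0, 0, 0.
c_8 = Σ_k C(8,k)·g_1(k)·g_2(8−k) = 56·27·120 + 70·81·120 + 56·243·60 + 28·729·20 + 8·2187·5 + 1·6561·1 = 181440 + 680400 + 816480 + 408240 + 87480 + 6561 = 2180601.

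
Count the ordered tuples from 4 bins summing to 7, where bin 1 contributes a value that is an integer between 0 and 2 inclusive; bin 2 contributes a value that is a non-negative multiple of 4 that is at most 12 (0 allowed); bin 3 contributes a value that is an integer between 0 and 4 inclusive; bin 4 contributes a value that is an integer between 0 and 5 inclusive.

The generating function for the choices is (1 + z + z²)·(1 + z⁴ + z⁸ + z¹²)·(1 + z + z² + z³ + z⁴)·(1 + z + z² + z³ + z⁴ + z⁵); the count is [z⁷].
(1 + z + z²) has coefficients 1,1,1 for degrees 0…2.
(1 + z⁴ + z⁸ + z¹²) has coefficients 1,0,0,0,1,0,0,0 for degrees 0…7.
Multiplying by (1 + z + z² + z³ + z⁴) gives running coefficients 1,1,1,1,2,1,1,1 for degrees 0…7.
Finally multiplying by (1 + z + z² + z³ + z⁴ + z⁵), the product of all factors after the first has coefficients 1,2,3,4,6,7,7,7 for degrees 0…7.
[z⁷] = 1·7 + 1·7 + 1·7 = 21.

21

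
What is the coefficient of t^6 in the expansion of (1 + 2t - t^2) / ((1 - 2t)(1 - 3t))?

The denominator gives the recurrence a_n = 5a_(n−1) − 6a_(n−2) for n ≥ 3; the numerator fixes a_0 = 1, a_1 = 7, a_2 = 28.
Iterating: 1, 7, 28, 98, 322, 1022, 3178, so a_6 = 3178.

3178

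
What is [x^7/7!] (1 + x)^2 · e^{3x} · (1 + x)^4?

The EGF product rule gives c_7 = Σ_{k_1+k_2+k_3=7} C(7; k_1,k_2,k_3) · ∏ g_i(k_i), where (1+x)^2 gives the falling factorial (2)_k; e^{3x} gives (3)^k; (1+x)^4 gives the falling factorial (4)_k.
g_1(k) for k = 0…7: 1, 2, 2, 0, 0, 0, 0, 0.
g_2(k) for k = 0…7: 1, 3, 9, 27, 81, 243, 729, 2187.
g_3(k) for k = 0…7: 1, 4, 12, 24, 24, 0, 0, 0.
First combine the last two factors: h(k) = Σ_j C(k,j)·g_2(j)·g_3(k−j) for k = 0…7: 1, 7, 45, 267, 1473, 7623, 37341, 174555.
c_7 = Σ_k C(7,k)·g_1(k)·h(7−k) = 1·1·174555 + 7·2·37341 + 21·2·7623 = 174555 + 522774 + 320166 = 1017495.

1017495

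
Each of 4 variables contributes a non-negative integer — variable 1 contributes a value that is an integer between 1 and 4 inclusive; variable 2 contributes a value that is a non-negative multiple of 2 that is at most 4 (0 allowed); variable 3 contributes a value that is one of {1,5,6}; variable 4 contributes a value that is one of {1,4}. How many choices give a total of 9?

The generating function for the choices is (z + z^2 + z^3 + z^4)·(1 + z^2 + z^4)·(z + z^5 + z^6)·(z + z^4); the count is [z^9].
(z + z^2 + z^3 + z^4) has coefficients 0,1,1,1,1 for degrees 0…4.
(1 + z^2 + z^4) has coefficients 1,0,1,0,1,0,0,0,0,0 for degrees 0…9.
Multiplying by (z + z^5 + z^6) gives running coefficients 0,1,0,1,0,2,1,1,1,1 for degrees 0…9.
Finally multiplying by (z + z^4), the product of all factors after the first has coefficients 0,0,1,0,1,1,2,2,1,3 for degrees 0…9.
[z^9] = 1·1 + 1·2 + 1·2 + 1·1 = 6.

6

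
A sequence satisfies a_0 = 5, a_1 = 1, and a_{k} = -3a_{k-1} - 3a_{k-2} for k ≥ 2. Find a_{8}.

The ordinary generating function has denominator 1 + 3t + 3t^2.
Iterating the recurrence: a_0,…,a_{8} = 5, 1, -18, 51, -99, 144, -135, -27, 486.

486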